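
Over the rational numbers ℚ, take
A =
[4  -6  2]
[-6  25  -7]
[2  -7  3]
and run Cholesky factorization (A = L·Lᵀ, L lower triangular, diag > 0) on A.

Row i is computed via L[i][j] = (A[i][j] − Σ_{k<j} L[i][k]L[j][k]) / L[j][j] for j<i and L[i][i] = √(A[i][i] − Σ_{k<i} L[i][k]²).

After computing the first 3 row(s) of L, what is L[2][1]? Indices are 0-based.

L[2][1] = -1

Step 1: L[0][0] = √(4) = 2.
  L[1][0] = (-6) / L[0][0] = -3.
Step 2: L[1][1] = √(16) = 4.
  L[2][0] = (2) / L[0][0] = 1.
  L[2][1] = (-4) / L[1][1] = -1.
Step 3: L[2][2] = √(1) = 1.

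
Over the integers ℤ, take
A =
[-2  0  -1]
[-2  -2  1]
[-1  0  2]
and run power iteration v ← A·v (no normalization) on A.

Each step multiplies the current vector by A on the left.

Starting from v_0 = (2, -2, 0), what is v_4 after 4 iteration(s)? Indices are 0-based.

v_4 = (50, 94, 0)

v_0 = (2, -2, 0).
v_1 = A·v_0 = (-4, 0, -2).
v_2 = A·v_1 = (10, 6, 0).
v_3 = A·v_2 = (-20, -32, -10).
v_4 = A·v_3 = (50, 94, 0).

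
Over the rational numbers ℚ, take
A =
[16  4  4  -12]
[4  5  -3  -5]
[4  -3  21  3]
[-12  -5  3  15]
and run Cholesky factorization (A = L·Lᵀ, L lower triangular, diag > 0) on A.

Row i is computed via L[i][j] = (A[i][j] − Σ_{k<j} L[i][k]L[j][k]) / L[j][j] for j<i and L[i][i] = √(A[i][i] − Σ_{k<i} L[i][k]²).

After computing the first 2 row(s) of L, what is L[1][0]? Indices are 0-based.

Step 1: L[0][0] = √(16) = 4.
  L[1][0] = (4) / L[0][0] = 1.
Step 2: L[1][1] = √(4) = 2.

L[1][0] = 1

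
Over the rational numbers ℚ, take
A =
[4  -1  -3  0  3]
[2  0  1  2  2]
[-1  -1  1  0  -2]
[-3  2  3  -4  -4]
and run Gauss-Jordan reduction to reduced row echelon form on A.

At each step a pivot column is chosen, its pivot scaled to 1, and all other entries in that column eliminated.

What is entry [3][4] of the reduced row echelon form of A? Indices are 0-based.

step 1: normalize row 0 (÷4) = (1, -1/4, -3/4, 0, 3/4)
  row 1: subtract 2×row0 = (0, 1/2, 5/2, 2, 1/2)
  row 2: subtract -1×row0 = (0, -5/4, 1/4, 0, -5/4)
  row 3: subtract -3×row0 = (0, 5/4, 3/4, -4, -7/4)
step 2: normalize row 1 (÷1/2) = (0, 1, 5, 4, 1)
  row 0: subtract -1/4×row1 = (1, 0, 1/2, 1, 1)
  row 2: subtract -5/4×row1 = (0, 0, 13/2, 5, 0)
  row 3: subtract 5/4×row1 = (0, 0, -11/2, -9, -3)
step 3: normalize row 2 (÷13/2) = (0, 0, 1, 10/13, 0)
  row 0: subtract 1/2×row2 = (1, 0, 0, 8/13, 1)
  row 1: subtract 5×row2 = (0, 1, 0, 2/13, 1)
  row 3: subtract -11/2×row2 = (0, 0, 0, -62/13, -3)
step 4: normalize row 3 (÷-62/13) = (0, 0, 0, 1, 39/62)
  row 0: subtract 8/13×row3 = (1, 0, 0, 0, 19/31)
  row 1: subtract 2/13×row3 = (0, 1, 0, 0, 28/31)
  row 2: subtract 10/13×row3 = (0, 0, 1, 0, -15/31)

M[3][4] = 39/62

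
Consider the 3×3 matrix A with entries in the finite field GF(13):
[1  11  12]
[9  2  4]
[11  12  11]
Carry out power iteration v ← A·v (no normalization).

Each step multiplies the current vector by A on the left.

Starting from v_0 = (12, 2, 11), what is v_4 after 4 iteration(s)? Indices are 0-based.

v_4 = (5, 5, 1)

v_0 = (12, 2, 11).
v_1 = A·v_0 = (10, 0, 4).
v_2 = A·v_1 = (6, 2, 11).
v_3 = A·v_2 = (4, 11, 3).
v_4 = A·v_3 = (5, 5, 1).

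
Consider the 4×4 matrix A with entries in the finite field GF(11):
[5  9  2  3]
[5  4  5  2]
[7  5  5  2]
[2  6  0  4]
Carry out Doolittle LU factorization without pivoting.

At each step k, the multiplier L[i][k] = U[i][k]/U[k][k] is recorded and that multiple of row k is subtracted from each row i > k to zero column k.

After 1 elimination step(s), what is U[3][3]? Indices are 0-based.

U[3][3] = 5

[col 0] pivot 5
  R1 -= 1*R0 → (0, 6, 3, 10)  (L[1][0] := 1)
  R2 -= 8*R0 → (0, 10, 0, 0)  (L[2][0] := 8)
  R3 -= 7*R0 → (0, 9, 8, 5)  (L[3][0] := 7)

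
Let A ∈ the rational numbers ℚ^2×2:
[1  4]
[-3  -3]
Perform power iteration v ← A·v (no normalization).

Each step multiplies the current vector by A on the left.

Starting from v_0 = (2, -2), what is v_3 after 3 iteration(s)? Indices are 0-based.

v_3 = (66, -36)

v_0 = (2, -2).
v_1 = A·v_0 = (-6, 0).
v_2 = A·v_1 = (-6, 18).
v_3 = A·v_2 = (66, -36).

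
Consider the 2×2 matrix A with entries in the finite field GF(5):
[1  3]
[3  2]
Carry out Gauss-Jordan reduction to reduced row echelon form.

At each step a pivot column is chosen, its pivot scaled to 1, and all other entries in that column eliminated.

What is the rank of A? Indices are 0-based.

step 1: normalize row 0 (÷1) = (1, 3)
  row 1: subtract 3×row0 = (0, 3)
step 2: normalize row 1 (÷3) = (0, 1)
  row 0: subtract 3×row1 = (1, 0)

rank = 2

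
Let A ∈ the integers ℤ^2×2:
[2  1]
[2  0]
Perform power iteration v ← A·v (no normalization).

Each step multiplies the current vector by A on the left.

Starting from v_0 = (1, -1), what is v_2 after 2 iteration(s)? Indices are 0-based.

v_2 = (4, 2)

v_0 = (1, -1).
v_1 = A·v_0 = (1, 2).
v_2 = A·v_1 = (4, 2).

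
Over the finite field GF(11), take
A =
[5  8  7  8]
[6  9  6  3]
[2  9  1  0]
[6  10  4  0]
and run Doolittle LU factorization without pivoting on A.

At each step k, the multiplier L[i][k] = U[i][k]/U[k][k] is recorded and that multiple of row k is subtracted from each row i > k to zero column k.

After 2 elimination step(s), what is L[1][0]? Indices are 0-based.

[col 0] pivot 5
  R1 -= 10*R0 → (0, 6, 2, 0)  (L[1][0] := 10)
  R2 -= 7*R0 → (0, 8, 7, 10)  (L[2][0] := 7)
  R3 -= 10*R0 → (0, 7, 0, 8)  (L[3][0] := 10)
[col 1] pivot 6
  R2 -= 5*R1 → (0, 0, 8, 10)  (L[2][1] := 5)
  R3 -= 3*R1 → (0, 0, 5, 8)  (L[3][1] := 3)

L[1][0] = 10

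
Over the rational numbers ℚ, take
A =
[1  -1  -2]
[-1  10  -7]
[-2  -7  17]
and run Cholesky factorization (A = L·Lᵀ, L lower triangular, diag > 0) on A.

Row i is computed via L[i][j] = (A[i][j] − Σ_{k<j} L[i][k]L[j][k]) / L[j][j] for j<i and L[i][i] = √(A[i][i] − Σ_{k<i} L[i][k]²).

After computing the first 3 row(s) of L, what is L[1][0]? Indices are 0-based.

L[1][0] = -1

Step 1: L[0][0] = √(1) = 1.
  L[1][0] = (-1) / L[0][0] = -1.
Step 2: L[1][1] = √(9) = 3.
  L[2][0] = (-2) / L[0][0] = -2.
  L[2][1] = (-9) / L[1][1] = -3.
Step 3: L[2][2] = √(4) = 2.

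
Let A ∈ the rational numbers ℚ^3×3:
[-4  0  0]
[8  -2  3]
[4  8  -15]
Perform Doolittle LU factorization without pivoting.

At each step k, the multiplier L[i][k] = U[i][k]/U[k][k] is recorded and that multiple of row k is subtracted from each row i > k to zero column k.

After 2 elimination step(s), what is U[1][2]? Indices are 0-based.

U[1][2] = 3

Step 1: pivot at (0,0) is -4.
  row1 ← row1 − (-2)·row0  ⇒  L[1][0]=-2, U row1=(0, -2, 3)
  row2 ← row2 − (-1)·row0  ⇒  L[2][0]=-1, U row2=(0, 8, -15)
Step 2: pivot at (1,1) is -2.
  row2 ← row2 − (-4)·row1  ⇒  L[2][1]=-4, U row2=(0, 0, -3)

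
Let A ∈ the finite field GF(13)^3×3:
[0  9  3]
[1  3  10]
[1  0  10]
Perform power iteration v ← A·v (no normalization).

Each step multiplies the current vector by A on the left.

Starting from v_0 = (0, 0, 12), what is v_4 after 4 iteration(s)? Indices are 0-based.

v_0 = (0, 0, 12).
v_1 = A·v_0 = (10, 3, 3).
v_2 = A·v_1 = (10, 10, 1).
v_3 = A·v_2 = (2, 11, 7).
v_4 = A·v_3 = (3, 1, 7).

v_4 = (3, 1, 7)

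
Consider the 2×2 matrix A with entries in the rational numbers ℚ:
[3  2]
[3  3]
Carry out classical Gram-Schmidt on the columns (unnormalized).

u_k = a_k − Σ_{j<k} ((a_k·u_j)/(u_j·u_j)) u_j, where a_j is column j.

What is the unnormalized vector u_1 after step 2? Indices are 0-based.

Step 1: u_0 = a_0 = (3, 3).
Step 2: u_1 = a_1 − (5/6)·u_0 = (-1/2, 1/2).

u_1 = (-1/2, 1/2)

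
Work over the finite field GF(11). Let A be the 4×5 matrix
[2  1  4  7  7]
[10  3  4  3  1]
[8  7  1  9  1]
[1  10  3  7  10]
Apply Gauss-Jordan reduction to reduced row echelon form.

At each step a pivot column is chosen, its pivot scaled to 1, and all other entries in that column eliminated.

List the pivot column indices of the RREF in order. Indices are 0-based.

pivot columns: 0, 1, 2, 3

step 1: normalize row 0 (÷2) = (1, 6, 2, 9, 9)
  row 1: subtract 10×row0 = (0, 9, 6, 1, 10)
  row 2: subtract 8×row0 = (0, 3, 7, 3, 6)
  row 3: subtract 1×row0 = (0, 4, 1, 9, 1)
step 2: normalize row 1 (÷9) = (0, 1, 8, 5, 6)
  row 0: subtract 6×row1 = (1, 0, 9, 1, 6)
  row 2: subtract 3×row1 = (0, 0, 5, 10, 10)
  row 3: subtract 4×row1 = (0, 0, 2, 0, 10)
step 3: normalize row 2 (÷5) = (0, 0, 1, 2, 2)
  row 0: subtract 9×row2 = (1, 0, 0, 5, 10)
  row 1: subtract 8×row2 = (0, 1, 0, 0, 1)
  row 3: subtract 2×row2 = (0, 0, 0, 7, 6)
step 4: normalize row 3 (÷7) = (0, 0, 0, 1, 4)
  row 0: subtract 5×row3 = (1, 0, 0, 0, 1)
  row 2: subtract 2×row3 = (0, 0, 1, 0, 5)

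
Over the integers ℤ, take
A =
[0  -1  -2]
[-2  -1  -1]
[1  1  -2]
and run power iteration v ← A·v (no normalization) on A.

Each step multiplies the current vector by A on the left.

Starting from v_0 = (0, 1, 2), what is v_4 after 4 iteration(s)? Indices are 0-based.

v_4 = (-26, 27, -102)

v_0 = (0, 1, 2).
v_1 = A·v_0 = (-5, -3, -3).
v_2 = A·v_1 = (9, 16, -2).
v_3 = A·v_2 = (-12, -32, 29).
v_4 = A·v_3 = (-26, 27, -102).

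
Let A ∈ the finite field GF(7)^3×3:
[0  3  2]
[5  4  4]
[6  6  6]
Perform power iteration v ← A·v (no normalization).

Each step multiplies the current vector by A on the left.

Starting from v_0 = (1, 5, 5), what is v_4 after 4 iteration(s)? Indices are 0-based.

v_4 = (3, 4, 6)

v_0 = (1, 5, 5).
v_1 = A·v_0 = (4, 3, 3).
v_2 = A·v_1 = (1, 2, 4).
v_3 = A·v_2 = (0, 1, 0).
v_4 = A·v_3 = (3, 4, 6).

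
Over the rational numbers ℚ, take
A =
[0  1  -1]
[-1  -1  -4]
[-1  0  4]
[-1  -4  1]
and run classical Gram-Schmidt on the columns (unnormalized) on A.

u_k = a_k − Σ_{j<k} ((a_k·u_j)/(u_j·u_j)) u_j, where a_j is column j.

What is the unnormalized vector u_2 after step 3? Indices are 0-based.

Step 1: u_0 = a_0 = (0, -1, -1, -1).
Step 2: u_1 = a_1 − (5/3)·u_0 = (1, 2/3, 5/3, -7/3).
Step 3: u_2 = a_2 − (-1/3)·u_0 − (2/29)·u_1 = (-31/29, -127/29, 103/29, 24/29).

u_2 = (-31/29, -127/29, 103/29, 24/29)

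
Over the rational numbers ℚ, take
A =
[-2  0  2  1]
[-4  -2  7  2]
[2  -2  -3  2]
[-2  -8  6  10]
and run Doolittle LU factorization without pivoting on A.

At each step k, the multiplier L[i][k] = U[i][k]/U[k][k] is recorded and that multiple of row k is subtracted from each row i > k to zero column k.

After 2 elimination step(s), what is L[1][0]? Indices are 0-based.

Step 1: pivot at (0,0) is -2.
  row1 ← row1 − (2)·row0  ⇒  L[1][0]=2, U row1=(0, -2, 3, 0)
  row2 ← row2 − (-1)·row0  ⇒  L[2][0]=-1, U row2=(0, -2, -1, 3)
  row3 ← row3 − (1)·row0  ⇒  L[3][0]=1, U row3=(0, -8, 4, 9)
Step 2: pivot at (1,1) is -2.
  row2 ← row2 − (1)·row1  ⇒  L[2][1]=1, U row2=(0, 0, -4, 3)
  row3 ← row3 − (4)·row1  ⇒  L[3][1]=4, U row3=(0, 0, -8, 9)

L[1][0] = 2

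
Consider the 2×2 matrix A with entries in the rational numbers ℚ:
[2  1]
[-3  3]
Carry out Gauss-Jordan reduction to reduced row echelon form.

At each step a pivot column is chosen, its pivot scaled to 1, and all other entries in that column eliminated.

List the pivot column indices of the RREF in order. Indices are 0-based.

pivot columns: 0, 1

step 1: normalize row 0 (÷2) = (1, 1/2)
  row 1: subtract -3×row0 = (0, 9/2)
step 2: normalize row 1 (÷9/2) = (0, 1)
  row 0: subtract 1/2×row1 = (1, 0)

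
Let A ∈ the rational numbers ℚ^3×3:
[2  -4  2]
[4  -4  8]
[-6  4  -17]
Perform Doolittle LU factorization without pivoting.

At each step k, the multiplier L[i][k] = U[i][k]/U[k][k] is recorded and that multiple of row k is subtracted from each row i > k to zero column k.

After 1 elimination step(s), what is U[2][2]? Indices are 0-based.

Step 1: pivot at (0,0) is 2.
  row1 ← row1 − (2)·row0  ⇒  L[1][0]=2, U row1=(0, 4, 4)
  row2 ← row2 − (-3)·row0  ⇒  L[2][0]=-3, U row2=(0, -8, -11)

U[2][2] = -11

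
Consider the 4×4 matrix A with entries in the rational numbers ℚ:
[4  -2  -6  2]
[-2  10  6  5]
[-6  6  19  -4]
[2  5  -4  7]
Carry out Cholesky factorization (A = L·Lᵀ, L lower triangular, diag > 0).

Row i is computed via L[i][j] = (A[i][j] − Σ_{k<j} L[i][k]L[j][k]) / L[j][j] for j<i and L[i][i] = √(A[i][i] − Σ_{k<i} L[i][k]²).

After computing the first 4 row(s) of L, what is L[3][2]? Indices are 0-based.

Step 1: L[0][0] = √(4) = 2.
  L[1][0] = (-2) / L[0][0] = -1.
Step 2: L[1][1] = √(9) = 3.
  L[2][0] = (-6) / L[0][0] = -3.
  L[2][1] = (3) / L[1][1] = 1.
Step 3: L[2][2] = √(9) = 3.
  L[3][0] = (2) / L[0][0] = 1.
  L[3][1] = (6) / L[1][1] = 2.
  L[3][2] = (-3) / L[2][2] = -1.
Step 4: L[3][3] = √(1) = 1.

L[3][2] = -1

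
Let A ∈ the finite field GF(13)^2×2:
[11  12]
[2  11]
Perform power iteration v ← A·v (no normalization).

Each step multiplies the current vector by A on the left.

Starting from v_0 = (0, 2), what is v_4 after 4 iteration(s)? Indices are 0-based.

v_0 = (0, 2).
v_1 = A·v_0 = (11, 9).
v_2 = A·v_1 = (8, 4).
v_3 = A·v_2 = (6, 8).
v_4 = A·v_3 = (6, 9).

v_4 = (6, 9)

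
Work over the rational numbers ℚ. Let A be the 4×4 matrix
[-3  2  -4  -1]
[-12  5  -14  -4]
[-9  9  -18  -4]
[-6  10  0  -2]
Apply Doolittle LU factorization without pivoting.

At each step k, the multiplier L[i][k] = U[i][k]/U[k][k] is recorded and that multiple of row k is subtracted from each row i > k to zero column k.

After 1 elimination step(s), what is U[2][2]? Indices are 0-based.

U[2][2] = -6

k=0: U[0][0]=-3
  eliminate (1,0): mult=4, new row 1: (0, -3, 2, 0); set L[1][0]=4
  eliminate (2,0): mult=3, new row 2: (0, 3, -6, -1); set L[2][0]=3
  eliminate (3,0): mult=2, new row 3: (0, 6, 8, 0); set L[3][0]=2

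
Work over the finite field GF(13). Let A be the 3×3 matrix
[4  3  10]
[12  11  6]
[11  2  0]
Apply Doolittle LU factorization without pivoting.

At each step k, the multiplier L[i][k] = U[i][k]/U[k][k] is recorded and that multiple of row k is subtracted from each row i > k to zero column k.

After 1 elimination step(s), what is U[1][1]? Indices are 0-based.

U[1][1] = 2

k=0: U[0][0]=4
  eliminate (1,0): mult=3, new row 1: (0, 2, 2); set L[1][0]=3
  eliminate (2,0): mult=6, new row 2: (0, 10, 5); set L[2][0]=6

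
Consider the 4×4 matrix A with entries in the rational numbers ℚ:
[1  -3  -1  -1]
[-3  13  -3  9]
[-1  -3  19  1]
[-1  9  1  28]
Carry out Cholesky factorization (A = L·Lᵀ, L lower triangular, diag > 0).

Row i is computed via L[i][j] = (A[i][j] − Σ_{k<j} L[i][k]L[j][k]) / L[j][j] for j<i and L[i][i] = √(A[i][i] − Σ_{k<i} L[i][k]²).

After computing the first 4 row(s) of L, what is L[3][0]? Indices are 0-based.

L[3][0] = -1

Step 1: L[0][0] = √(1) = 1.
  L[1][0] = (-3) / L[0][0] = -3.
Step 2: L[1][1] = √(4) = 2.
  L[2][0] = (-1) / L[0][0] = -1.
  L[2][1] = (-6) / L[1][1] = -3.
Step 3: L[2][2] = √(9) = 3.
  L[3][0] = (-1) / L[0][0] = -1.
  L[3][1] = (6) / L[1][1] = 3.
  L[3][2] = (9) / L[2][2] = 3.
Step 4: L[3][3] = √(9) = 3.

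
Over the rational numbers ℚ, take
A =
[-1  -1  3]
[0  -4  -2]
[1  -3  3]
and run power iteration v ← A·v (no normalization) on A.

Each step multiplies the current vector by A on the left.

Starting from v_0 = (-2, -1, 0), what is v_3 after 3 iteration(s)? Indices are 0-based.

v_3 = (4, 84, 32)

v_0 = (-2, -1, 0).
v_1 = A·v_0 = (3, 4, 1).
v_2 = A·v_1 = (-4, -18, -6).
v_3 = A·v_2 = (4, 84, 32).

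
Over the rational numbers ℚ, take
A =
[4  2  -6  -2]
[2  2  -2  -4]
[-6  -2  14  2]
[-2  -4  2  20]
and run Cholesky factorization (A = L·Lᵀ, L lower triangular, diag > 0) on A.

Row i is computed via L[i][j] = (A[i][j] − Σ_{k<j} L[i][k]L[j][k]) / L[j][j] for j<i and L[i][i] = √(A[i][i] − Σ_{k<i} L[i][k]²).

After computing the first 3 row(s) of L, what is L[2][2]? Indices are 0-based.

L[2][2] = 2

Step 1: L[0][0] = √(4) = 2.
  L[1][0] = (2) / L[0][0] = 1.
Step 2: L[1][1] = √(1) = 1.
  L[2][0] = (-6) / L[0][0] = -3.
  L[2][1] = (1) / L[1][1] = 1.
Step 3: L[2][2] = √(4) = 2.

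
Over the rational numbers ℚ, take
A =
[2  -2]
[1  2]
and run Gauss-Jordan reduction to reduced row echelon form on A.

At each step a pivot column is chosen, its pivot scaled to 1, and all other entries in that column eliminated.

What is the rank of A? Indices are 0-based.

rank = 2

pivot(0,0)=2: scale R0 → (1, -1)
  clear (1,0): R1 −= (1)R0 → (0, 3)
pivot(1,1)=3: scale R1 → (0, 1)
  clear (0,1): R0 −= (-1)R1 → (1, 0)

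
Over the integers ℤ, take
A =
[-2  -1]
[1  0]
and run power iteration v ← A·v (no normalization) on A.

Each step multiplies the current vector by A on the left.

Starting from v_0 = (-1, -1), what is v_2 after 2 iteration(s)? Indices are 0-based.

v_2 = (-5, 3)

v_0 = (-1, -1).
v_1 = A·v_0 = (3, -1).
v_2 = A·v_1 = (-5, 3).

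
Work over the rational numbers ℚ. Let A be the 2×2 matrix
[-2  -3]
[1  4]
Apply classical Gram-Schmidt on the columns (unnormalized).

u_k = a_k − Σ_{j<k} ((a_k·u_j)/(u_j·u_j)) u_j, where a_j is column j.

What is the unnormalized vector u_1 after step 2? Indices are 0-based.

u_1 = (1, 2)

Step 1: u_0 = a_0 = (-2, 1).
Step 2: u_1 = a_1 − (2)·u_0 = (1, 2).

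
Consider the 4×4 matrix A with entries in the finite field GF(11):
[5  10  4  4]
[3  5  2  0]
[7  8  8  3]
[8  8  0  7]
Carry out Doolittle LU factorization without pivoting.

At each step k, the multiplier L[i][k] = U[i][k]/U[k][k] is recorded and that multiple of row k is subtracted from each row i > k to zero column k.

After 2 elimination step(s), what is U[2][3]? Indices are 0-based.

k=0: U[0][0]=5
  eliminate (1,0): mult=5, new row 1: (0, 10, 4, 2); set L[1][0]=5
  eliminate (2,0): mult=8, new row 2: (0, 5, 9, 4); set L[2][0]=8
  eliminate (3,0): mult=6, new row 3: (0, 3, 9, 5); set L[3][0]=6
k=1: U[1][1]=10
  eliminate (2,1): mult=6, new row 2: (0, 0, 7, 3); set L[2][1]=6
  eliminate (3,1): mult=8, new row 3: (0, 0, 10, 0); set L[3][1]=8

U[2][3] = 3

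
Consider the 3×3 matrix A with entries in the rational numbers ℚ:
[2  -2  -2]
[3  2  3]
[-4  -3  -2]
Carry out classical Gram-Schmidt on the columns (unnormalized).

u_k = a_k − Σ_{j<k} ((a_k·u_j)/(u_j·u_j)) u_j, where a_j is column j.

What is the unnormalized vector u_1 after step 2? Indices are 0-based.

u_1 = (-86/29, 16/29, -31/29)

Step 1: u_0 = a_0 = (2, 3, -4).
Step 2: u_1 = a_1 − (14/29)·u_0 = (-86/29, 16/29, -31/29).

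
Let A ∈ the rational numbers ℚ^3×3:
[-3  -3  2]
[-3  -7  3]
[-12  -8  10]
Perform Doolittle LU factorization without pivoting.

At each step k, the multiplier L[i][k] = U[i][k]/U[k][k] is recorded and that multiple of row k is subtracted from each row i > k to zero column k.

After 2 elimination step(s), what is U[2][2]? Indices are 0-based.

U[2][2] = 3

k=0: U[0][0]=-3
  eliminate (1,0): mult=1, new row 1: (0, -4, 1); set L[1][0]=1
  eliminate (2,0): mult=4, new row 2: (0, 4, 2); set L[2][0]=4
k=1: U[1][1]=-4
  eliminate (2,1): mult=-1, new row 2: (0, 0, 3); set L[2][1]=-1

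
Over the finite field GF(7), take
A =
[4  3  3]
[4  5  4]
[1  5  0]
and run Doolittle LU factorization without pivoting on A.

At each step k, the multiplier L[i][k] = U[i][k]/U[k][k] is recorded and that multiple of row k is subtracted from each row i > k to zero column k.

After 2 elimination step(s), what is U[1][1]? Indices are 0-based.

U[1][1] = 2

[col 0] pivot 4
  R1 -= 1*R0 → (0, 2, 1)  (L[1][0] := 1)
  R2 -= 2*R0 → (0, 6, 1)  (L[2][0] := 2)
[col 1] pivot 2
  R2 -= 3*R1 → (0, 0, 5)  (L[2][1] := 3)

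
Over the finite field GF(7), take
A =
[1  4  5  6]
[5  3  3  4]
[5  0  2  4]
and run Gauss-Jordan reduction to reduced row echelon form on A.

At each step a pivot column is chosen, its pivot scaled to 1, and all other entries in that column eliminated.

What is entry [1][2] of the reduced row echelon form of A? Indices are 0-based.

M[1][2] = 5

step 1: normalize row 0 (÷1) = (1, 4, 5, 6)
  row 1: subtract 5×row0 = (0, 4, 6, 2)
  row 2: subtract 5×row0 = (0, 1, 5, 2)
step 2: normalize row 1 (÷4) = (0, 1, 5, 4)
  row 0: subtract 4×row1 = (1, 0, 6, 4)
  row 2: subtract 1×row1 = (0, 0, 0, 5)
skip col 2 (zero from row 2)
step 3: normalize row 2 (÷5) = (0, 0, 0, 1)
  row 0: subtract 4×row2 = (1, 0, 6, 0)
  row 1: subtract 4×row2 = (0, 1, 5, 0)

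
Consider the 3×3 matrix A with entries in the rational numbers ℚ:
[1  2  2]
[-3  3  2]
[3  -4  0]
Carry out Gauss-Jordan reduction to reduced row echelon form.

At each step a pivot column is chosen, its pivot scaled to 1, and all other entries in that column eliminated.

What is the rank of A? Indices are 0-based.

rank = 3

[1] R0 /= 1  ⇒  (1, 2, 2)
     R1 -= -3·R0  ⇒  (0, 9, 8)
     R2 -= 3·R0  ⇒  (0, -10, -6)
[2] R1 /= 9  ⇒  (0, 1, 8/9)
     R0 -= 2·R1  ⇒  (1, 0, 2/9)
     R2 -= -10·R1  ⇒  (0, 0, 26/9)
[3] R2 /= 26/9  ⇒  (0, 0, 1)
     R0 -= 2/9·R2  ⇒  (1, 0, 0)
     R1 -= 8/9·R2  ⇒  (0, 1, 0)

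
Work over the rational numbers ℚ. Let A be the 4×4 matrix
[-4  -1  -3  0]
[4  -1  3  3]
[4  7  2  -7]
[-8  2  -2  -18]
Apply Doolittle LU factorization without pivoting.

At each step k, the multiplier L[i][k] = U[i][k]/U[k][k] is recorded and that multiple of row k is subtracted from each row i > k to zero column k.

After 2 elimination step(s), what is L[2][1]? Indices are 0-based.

L[2][1] = -3

k=0: U[0][0]=-4
  eliminate (1,0): mult=-1, new row 1: (0, -2, 0, 3); set L[1][0]=-1
  eliminate (2,0): mult=-1, new row 2: (0, 6, -1, -7); set L[2][0]=-1
  eliminate (3,0): mult=2, new row 3: (0, 4, 4, -18); set L[3][0]=2
k=1: U[1][1]=-2
  eliminate (2,1): mult=-3, new row 2: (0, 0, -1, 2); set L[2][1]=-3
  eliminate (3,1): mult=-2, new row 3: (0, 0, 4, -12); set L[3][1]=-2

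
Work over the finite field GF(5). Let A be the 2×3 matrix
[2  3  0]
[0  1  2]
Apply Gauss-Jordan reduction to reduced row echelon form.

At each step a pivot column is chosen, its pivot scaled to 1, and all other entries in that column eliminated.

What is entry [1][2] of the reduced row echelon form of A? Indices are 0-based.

step 1: normalize row 0 (÷2) = (1, 4, 0)
step 2: normalize row 1 (÷1) = (0, 1, 2)
  row 0: subtract 4×row1 = (1, 0, 2)

M[1][2] = 2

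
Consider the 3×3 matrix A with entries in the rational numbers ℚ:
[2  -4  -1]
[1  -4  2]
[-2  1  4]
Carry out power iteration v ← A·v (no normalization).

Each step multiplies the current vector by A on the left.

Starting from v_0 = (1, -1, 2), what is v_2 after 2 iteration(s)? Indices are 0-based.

v_0 = (1, -1, 2).
v_1 = A·v_0 = (4, 9, 5).
v_2 = A·v_1 = (-33, -22, 21).

v_2 = (-33, -22, 21)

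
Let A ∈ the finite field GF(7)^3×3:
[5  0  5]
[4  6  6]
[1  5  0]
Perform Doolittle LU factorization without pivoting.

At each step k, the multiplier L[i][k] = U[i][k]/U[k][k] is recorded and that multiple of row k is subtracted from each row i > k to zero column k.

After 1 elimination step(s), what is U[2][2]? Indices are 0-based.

U[2][2] = 6

k=0: U[0][0]=5
  eliminate (1,0): mult=5, new row 1: (0, 6, 2); set L[1][0]=5
  eliminate (2,0): mult=3, new row 2: (0, 5, 6); set L[2][0]=3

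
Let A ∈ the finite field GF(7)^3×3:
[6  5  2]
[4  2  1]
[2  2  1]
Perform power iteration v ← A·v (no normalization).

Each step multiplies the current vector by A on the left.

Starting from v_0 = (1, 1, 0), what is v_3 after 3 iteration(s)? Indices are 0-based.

v_0 = (1, 1, 0).
v_1 = A·v_0 = (4, 6, 4).
v_2 = A·v_1 = (6, 4, 3).
v_3 = A·v_2 = (6, 0, 2).

v_3 = (6, 0, 2)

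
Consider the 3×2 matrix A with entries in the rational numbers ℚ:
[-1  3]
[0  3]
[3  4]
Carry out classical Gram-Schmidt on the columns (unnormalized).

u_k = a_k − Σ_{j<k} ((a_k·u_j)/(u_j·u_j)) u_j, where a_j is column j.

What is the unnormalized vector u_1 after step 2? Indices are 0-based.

u_1 = (39/10, 3, 13/10)

Step 1: u_0 = a_0 = (-1, 0, 3).
Step 2: u_1 = a_1 − (9/10)·u_0 = (39/10, 3, 13/10).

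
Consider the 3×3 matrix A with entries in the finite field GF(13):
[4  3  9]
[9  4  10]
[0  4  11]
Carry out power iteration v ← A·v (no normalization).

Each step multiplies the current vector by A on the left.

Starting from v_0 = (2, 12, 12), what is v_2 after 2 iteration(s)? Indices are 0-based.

v_0 = (2, 12, 12).
v_1 = A·v_0 = (9, 4, 11).
v_2 = A·v_1 = (4, 12, 7).

v_2 = (4, 12, 7)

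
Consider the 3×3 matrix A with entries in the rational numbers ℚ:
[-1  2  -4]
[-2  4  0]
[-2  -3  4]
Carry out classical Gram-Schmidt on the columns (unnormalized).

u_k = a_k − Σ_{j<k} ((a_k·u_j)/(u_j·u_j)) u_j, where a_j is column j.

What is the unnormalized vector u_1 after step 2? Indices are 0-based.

u_1 = (14/9, 28/9, -35/9)

Step 1: u_0 = a_0 = (-1, -2, -2).
Step 2: u_1 = a_1 − (-4/9)·u_0 = (14/9, 28/9, -35/9).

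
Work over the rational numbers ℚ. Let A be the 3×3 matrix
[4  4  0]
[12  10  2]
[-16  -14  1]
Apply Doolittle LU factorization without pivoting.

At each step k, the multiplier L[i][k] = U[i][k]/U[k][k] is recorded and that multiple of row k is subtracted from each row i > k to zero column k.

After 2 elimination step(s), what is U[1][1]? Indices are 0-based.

[col 0] pivot 4
  R1 -= 3*R0 → (0, -2, 2)  (L[1][0] := 3)
  R2 -= -4*R0 → (0, 2, 1)  (L[2][0] := -4)
[col 1] pivot -2
  R2 -= -1*R1 → (0, 0, 3)  (L[2][1] := -1)

U[1][1] = -2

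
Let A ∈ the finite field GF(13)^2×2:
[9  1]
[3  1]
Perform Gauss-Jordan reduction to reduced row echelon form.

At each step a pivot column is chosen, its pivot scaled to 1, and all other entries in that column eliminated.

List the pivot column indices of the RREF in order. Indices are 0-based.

pivot columns: 0, 1

[1] R0 /= 9  ⇒  (1, 3)
     R1 -= 3·R0  ⇒  (0, 5)
[2] R1 /= 5  ⇒  (0, 1)
     R0 -= 3·R1  ⇒  (1, 0)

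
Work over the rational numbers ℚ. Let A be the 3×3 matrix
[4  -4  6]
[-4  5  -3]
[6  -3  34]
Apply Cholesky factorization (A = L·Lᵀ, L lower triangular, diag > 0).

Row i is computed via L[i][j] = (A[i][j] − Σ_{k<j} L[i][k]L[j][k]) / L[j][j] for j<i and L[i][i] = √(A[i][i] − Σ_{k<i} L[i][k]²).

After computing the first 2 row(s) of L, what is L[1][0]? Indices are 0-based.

L[1][0] = -2

Step 1: L[0][0] = √(4) = 2.
  L[1][0] = (-4) / L[0][0] = -2.
Step 2: L[1][1] = √(1) = 1.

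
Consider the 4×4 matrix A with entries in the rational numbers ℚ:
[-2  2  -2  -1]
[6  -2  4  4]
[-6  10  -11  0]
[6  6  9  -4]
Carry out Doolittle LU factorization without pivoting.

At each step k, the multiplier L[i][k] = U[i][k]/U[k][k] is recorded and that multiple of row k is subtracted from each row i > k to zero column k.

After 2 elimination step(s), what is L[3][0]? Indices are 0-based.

k=0: U[0][0]=-2
  eliminate (1,0): mult=-3, new row 1: (0, 4, -2, 1); set L[1][0]=-3
  eliminate (2,0): mult=3, new row 2: (0, 4, -5, 3); set L[2][0]=3
  eliminate (3,0): mult=-3, new row 3: (0, 12, 3, -7); set L[3][0]=-3
k=1: U[1][1]=4
  eliminate (2,1): mult=1, new row 2: (0, 0, -3, 2); set L[2][1]=1
  eliminate (3,1): mult=3, new row 3: (0, 0, 9, -10); set L[3][1]=3

L[3][0] = -3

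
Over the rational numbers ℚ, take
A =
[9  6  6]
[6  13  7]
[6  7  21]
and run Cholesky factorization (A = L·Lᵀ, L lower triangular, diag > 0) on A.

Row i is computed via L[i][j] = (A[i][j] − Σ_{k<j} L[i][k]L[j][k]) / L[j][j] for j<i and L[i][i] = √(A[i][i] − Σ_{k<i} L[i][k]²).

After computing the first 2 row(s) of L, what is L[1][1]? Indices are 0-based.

Step 1: L[0][0] = √(9) = 3.
  L[1][0] = (6) / L[0][0] = 2.
Step 2: L[1][1] = √(9) = 3.

L[1][1] = 3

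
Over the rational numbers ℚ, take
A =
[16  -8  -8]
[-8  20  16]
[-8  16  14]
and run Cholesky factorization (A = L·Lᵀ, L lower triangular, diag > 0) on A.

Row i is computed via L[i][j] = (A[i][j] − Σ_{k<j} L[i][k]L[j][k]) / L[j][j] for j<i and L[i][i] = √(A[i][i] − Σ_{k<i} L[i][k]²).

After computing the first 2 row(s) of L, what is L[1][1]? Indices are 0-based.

Step 1: L[0][0] = √(16) = 4.
  L[1][0] = (-8) / L[0][0] = -2.
Step 2: L[1][1] = √(16) = 4.

L[1][1] = 4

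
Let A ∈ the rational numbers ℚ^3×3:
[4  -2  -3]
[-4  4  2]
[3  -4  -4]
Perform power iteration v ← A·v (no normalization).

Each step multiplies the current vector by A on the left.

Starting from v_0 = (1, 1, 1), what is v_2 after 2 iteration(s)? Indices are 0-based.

v_2 = (7, 2, 9)

v_0 = (1, 1, 1).
v_1 = A·v_0 = (-1, 2, -5).
v_2 = A·v_1 = (7, 2, 9).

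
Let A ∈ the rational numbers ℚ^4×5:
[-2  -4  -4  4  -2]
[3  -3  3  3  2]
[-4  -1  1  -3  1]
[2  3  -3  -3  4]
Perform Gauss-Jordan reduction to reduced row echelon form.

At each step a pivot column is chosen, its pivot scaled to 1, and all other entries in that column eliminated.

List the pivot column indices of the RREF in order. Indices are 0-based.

step 1: normalize row 0 (÷-2) = (1, 2, 2, -2, 1)
  row 1: subtract 3×row0 = (0, -9, -3, 9, -1)
  row 2: subtract -4×row0 = (0, 7, 9, -11, 5)
  row 3: subtract 2×row0 = (0, -1, -7, 1, 2)
step 2: normalize row 1 (÷-9) = (0, 1, 1/3, -1, 1/9)
  row 0: subtract 2×row1 = (1, 0, 4/3, 0, 7/9)
  row 2: subtract 7×row1 = (0, 0, 20/3, -4, 38/9)
  row 3: subtract -1×row1 = (0, 0, -20/3, 0, 19/9)
step 3: normalize row 2 (÷20/3) = (0, 0, 1, -3/5, 19/30)
  row 0: subtract 4/3×row2 = (1, 0, 0, 4/5, -1/15)
  row 1: subtract 1/3×row2 = (0, 1, 0, -4/5, -1/10)
  row 3: subtract -20/3×row2 = (0, 0, 0, -4, 19/3)
step 4: normalize row 3 (÷-4) = (0, 0, 0, 1, -19/12)
  row 0: subtract 4/5×row3 = (1, 0, 0, 0, 6/5)
  row 1: subtract -4/5×row3 = (0, 1, 0, 0, -41/30)
  row 2: subtract -3/5×row3 = (0, 0, 1, 0, -19/60)

pivot columns: 0, 1, 2, 3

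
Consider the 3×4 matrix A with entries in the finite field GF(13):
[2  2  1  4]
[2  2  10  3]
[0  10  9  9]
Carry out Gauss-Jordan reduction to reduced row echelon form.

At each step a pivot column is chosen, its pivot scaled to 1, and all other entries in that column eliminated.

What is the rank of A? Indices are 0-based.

step 1: normalize row 0 (÷2) = (1, 1, 7, 2)
  row 1: subtract 2×row0 = (0, 0, 9, 12)
step 2: exchange rows 1,2
step 2: normalize row 1 (÷10) = (0, 1, 10, 10)
  row 0: subtract 1×row1 = (1, 0, 10, 5)
step 3: normalize row 2 (÷9) = (0, 0, 1, 10)
  row 0: subtract 10×row2 = (1, 0, 0, 9)
  row 1: subtract 10×row2 = (0, 1, 0, 1)

rank = 3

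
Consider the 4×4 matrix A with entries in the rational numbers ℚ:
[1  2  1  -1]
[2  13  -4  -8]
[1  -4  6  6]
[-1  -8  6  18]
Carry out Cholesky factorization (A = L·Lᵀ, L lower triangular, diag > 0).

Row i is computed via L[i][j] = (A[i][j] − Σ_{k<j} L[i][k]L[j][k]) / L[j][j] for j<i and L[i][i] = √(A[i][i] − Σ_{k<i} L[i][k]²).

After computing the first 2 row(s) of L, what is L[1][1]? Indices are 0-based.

L[1][1] = 3

Step 1: L[0][0] = √(1) = 1.
  L[1][0] = (2) / L[0][0] = 2.
Step 2: L[1][1] = √(9) = 3.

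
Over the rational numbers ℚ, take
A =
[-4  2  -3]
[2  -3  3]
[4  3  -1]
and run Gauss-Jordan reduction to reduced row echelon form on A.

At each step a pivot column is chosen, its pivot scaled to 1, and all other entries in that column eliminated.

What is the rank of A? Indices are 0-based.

step 1: normalize row 0 (÷-4) = (1, -1/2, 3/4)
  row 1: subtract 2×row0 = (0, -2, 3/2)
  row 2: subtract 4×row0 = (0, 5, -4)
step 2: normalize row 1 (÷-2) = (0, 1, -3/4)
  row 0: subtract -1/2×row1 = (1, 0, 3/8)
  row 2: subtract 5×row1 = (0, 0, -1/4)
step 3: normalize row 2 (÷-1/4) = (0, 0, 1)
  row 0: subtract 3/8×row2 = (1, 0, 0)
  row 1: subtract -3/4×row2 = (0, 1, 0)

rank = 3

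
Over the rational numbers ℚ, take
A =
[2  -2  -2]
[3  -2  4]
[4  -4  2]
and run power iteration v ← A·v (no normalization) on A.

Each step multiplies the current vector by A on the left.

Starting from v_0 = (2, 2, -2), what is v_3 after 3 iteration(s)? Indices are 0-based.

v_0 = (2, 2, -2).
v_1 = A·v_0 = (4, -6, -4).
v_2 = A·v_1 = (28, 8, 32).
v_3 = A·v_2 = (-24, 196, 144).

v_3 = (-24, 196, 144)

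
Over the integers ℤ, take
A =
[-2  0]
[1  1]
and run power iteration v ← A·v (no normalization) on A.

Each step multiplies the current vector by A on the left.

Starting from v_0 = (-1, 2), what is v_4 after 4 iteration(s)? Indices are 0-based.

v_4 = (-16, 7)

v_0 = (-1, 2).
v_1 = A·v_0 = (2, 1).
v_2 = A·v_1 = (-4, 3).
v_3 = A·v_2 = (8, -1).
v_4 = A·v_3 = (-16, 7).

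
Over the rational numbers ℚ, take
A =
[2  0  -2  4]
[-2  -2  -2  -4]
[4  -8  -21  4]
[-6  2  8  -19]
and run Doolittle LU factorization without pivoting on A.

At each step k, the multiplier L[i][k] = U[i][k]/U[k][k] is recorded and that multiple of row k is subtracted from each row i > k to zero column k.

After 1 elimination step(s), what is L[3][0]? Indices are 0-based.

L[3][0] = -3

[col 0] pivot 2
  R1 -= -1*R0 → (0, -2, -4, 0)  (L[1][0] := -1)
  R2 -= 2*R0 → (0, -8, -17, -4)  (L[2][0] := 2)
  R3 -= -3*R0 → (0, 2, 2, -7)  (L[3][0] := -3)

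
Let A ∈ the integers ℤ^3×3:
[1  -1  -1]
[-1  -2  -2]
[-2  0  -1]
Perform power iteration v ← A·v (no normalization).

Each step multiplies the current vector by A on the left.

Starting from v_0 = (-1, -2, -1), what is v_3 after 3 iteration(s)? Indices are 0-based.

v_0 = (-1, -2, -1).
v_1 = A·v_0 = (2, 7, 3).
v_2 = A·v_1 = (-8, -22, -7).
v_3 = A·v_2 = (21, 66, 23).

v_3 = (21, 66, 23)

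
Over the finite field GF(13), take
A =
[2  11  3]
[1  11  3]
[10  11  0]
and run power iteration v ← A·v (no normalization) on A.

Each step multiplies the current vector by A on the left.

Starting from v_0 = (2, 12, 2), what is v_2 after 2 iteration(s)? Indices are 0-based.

v_2 = (5, 6, 9)

v_0 = (2, 12, 2).
v_1 = A·v_0 = (12, 10, 9).
v_2 = A·v_1 = (5, 6, 9).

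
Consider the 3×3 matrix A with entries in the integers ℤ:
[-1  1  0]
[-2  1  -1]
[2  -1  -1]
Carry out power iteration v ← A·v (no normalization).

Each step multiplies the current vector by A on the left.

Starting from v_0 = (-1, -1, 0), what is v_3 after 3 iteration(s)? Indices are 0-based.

v_0 = (-1, -1, 0).
v_1 = A·v_0 = (0, 1, -1).
v_2 = A·v_1 = (1, 2, 0).
v_3 = A·v_2 = (1, 0, 0).

v_3 = (1, 0, 0)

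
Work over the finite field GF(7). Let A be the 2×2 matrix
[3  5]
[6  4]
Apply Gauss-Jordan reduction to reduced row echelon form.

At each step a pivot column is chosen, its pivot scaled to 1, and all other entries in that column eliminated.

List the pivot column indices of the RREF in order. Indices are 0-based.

step 1: normalize row 0 (÷3) = (1, 4)
  row 1: subtract 6×row0 = (0, 1)
step 2: normalize row 1 (÷1) = (0, 1)
  row 0: subtract 4×row1 = (1, 0)

pivot columns: 0, 1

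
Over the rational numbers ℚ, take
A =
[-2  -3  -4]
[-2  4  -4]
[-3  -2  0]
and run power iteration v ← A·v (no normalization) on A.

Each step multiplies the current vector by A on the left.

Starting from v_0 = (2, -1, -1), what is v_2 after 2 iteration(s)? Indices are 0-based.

v_0 = (2, -1, -1).
v_1 = A·v_0 = (3, -4, -4).
v_2 = A·v_1 = (22, -6, -1).

v_2 = (22, -6, -1)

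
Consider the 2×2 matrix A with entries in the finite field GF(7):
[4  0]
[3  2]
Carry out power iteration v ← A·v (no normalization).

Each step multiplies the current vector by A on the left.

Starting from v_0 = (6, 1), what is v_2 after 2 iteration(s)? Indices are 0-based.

v_0 = (6, 1).
v_1 = A·v_0 = (3, 6).
v_2 = A·v_1 = (5, 0).

v_2 = (5, 0)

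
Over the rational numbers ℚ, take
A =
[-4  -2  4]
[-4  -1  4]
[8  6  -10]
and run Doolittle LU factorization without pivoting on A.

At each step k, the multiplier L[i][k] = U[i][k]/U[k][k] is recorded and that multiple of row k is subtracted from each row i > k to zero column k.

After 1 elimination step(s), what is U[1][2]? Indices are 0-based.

k=0: U[0][0]=-4
  eliminate (1,0): mult=1, new row 1: (0, 1, 0); set L[1][0]=1
  eliminate (2,0): mult=-2, new row 2: (0, 2, -2); set L[2][0]=-2

U[1][2] = 0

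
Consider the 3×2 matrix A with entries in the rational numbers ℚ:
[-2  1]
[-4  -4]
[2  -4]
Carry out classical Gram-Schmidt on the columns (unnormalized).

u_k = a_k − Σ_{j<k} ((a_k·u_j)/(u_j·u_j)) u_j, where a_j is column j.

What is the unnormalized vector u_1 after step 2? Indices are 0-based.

u_1 = (3/2, -3, -9/2)

Step 1: u_0 = a_0 = (-2, -4, 2).
Step 2: u_1 = a_1 − (1/4)·u_0 = (3/2, -3, -9/2).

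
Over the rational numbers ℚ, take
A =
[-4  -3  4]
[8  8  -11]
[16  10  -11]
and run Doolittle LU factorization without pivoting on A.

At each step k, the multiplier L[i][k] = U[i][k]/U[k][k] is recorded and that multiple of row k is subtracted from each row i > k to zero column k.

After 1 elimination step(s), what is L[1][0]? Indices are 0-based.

L[1][0] = -2

[col 0] pivot -4
  R1 -= -2*R0 → (0, 2, -3)  (L[1][0] := -2)
  R2 -= -4*R0 → (0, -2, 5)  (L[2][0] := -4)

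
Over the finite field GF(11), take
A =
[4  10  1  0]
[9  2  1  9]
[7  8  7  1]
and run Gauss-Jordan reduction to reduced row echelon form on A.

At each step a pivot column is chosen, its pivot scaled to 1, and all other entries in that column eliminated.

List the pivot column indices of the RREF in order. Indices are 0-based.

pivot(0,0)=4: scale R0 → (1, 8, 3, 0)
  clear (1,0): R1 −= (9)R0 → (0, 7, 7, 9)
  clear (2,0): R2 −= (7)R0 → (0, 7, 8, 1)
pivot(1,1)=7: scale R1 → (0, 1, 1, 6)
  clear (0,1): R0 −= (8)R1 → (1, 0, 6, 7)
  clear (2,1): R2 −= (7)R1 → (0, 0, 1, 3)
pivot(2,2)=1: scale R2 → (0, 0, 1, 3)
  clear (0,2): R0 −= (6)R2 → (1, 0, 0, 0)
  clear (1,2): R1 −= (1)R2 → (0, 1, 0, 3)

pivot columns: 0, 1, 2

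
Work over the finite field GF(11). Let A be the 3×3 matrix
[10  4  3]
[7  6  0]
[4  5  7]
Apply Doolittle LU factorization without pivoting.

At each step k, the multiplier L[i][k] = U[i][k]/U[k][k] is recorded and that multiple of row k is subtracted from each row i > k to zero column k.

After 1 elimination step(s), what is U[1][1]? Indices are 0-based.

Step 1: pivot at (0,0) is 10.
  row1 ← row1 − (4)·row0  ⇒  L[1][0]=4, U row1=(0, 1, 10)
  row2 ← row2 − (7)·row0  ⇒  L[2][0]=7, U row2=(0, 10, 8)

U[1][1] = 1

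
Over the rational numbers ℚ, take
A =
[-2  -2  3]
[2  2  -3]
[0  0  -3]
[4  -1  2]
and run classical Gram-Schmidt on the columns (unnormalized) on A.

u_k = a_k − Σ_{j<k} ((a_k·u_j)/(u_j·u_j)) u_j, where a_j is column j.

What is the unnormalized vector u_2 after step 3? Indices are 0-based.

u_2 = (0, 0, -3, 0)

Step 1: u_0 = a_0 = (-2, 2, 0, 4).
Step 2: u_1 = a_1 − (1/6)·u_0 = (-5/3, 5/3, 0, -5/3).
Step 3: u_2 = a_2 − (-1/6)·u_0 − (-8/5)·u_1 = (0, 0, -3, 0).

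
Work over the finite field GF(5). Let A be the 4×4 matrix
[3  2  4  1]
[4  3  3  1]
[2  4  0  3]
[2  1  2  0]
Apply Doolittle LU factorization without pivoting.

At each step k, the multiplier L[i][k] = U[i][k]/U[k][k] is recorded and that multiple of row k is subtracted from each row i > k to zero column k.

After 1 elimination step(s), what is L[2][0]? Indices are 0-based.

L[2][0] = 4

Step 1: pivot at (0,0) is 3.
  row1 ← row1 − (3)·row0  ⇒  L[1][0]=3, U row1=(0, 2, 1, 3)
  row2 ← row2 − (4)·row0  ⇒  L[2][0]=4, U row2=(0, 1, 4, 4)
  row3 ← row3 − (4)·row0  ⇒  L[3][0]=4, U row3=(0, 3, 1, 1)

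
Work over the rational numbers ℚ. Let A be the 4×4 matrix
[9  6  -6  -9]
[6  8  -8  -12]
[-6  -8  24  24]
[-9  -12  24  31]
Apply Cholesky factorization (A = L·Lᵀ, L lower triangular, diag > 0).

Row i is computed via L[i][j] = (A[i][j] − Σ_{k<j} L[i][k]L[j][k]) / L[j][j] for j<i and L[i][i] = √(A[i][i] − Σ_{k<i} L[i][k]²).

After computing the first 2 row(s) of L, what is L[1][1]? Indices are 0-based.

L[1][1] = 2

Step 1: L[0][0] = √(9) = 3.
  L[1][0] = (6) / L[0][0] = 2.
Step 2: L[1][1] = √(4) = 2.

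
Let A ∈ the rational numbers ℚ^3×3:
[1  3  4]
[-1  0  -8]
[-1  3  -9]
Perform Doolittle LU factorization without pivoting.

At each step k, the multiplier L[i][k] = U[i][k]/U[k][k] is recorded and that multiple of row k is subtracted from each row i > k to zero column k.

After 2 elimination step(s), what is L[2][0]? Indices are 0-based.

L[2][0] = -1

[col 0] pivot 1
  R1 -= -1*R0 → (0, 3, -4)  (L[1][0] := -1)
  R2 -= -1*R0 → (0, 6, -5)  (L[2][0] := -1)
[col 1] pivot 3
  R2 -= 2*R1 → (0, 0, 3)  (L[2][1] := 2)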